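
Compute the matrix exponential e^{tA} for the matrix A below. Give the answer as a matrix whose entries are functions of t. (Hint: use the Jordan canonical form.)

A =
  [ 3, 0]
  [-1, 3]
e^{tA} =
  [exp(3*t), 0]
  [-t*exp(3*t), exp(3*t)]

Strategy: write A = P · J · P⁻¹ where J is a Jordan canonical form, so e^{tA} = P · e^{tJ} · P⁻¹, and e^{tJ} can be computed block-by-block.

A has Jordan form
J =
  [3, 1]
  [0, 3]
(up to reordering of blocks).

Per-block formulas:
  For a 2×2 Jordan block J_2(3): exp(t · J_2(3)) = e^(3t)·(I + t·N), where N is the 2×2 nilpotent shift.

After assembling e^{tJ} and conjugating by P, we get:

e^{tA} =
  [exp(3*t), 0]
  [-t*exp(3*t), exp(3*t)]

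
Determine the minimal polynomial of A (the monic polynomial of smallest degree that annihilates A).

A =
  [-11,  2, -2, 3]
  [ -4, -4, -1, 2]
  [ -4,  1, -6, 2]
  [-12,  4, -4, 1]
x^2 + 10*x + 25

The characteristic polynomial is χ_A(x) = (x + 5)^4, so the eigenvalues are known. The minimal polynomial is
  m_A(x) = Π_λ (x − λ)^{k_λ}
where k_λ is the size of the *largest* Jordan block for λ (equivalently, the smallest k with (A − λI)^k v = 0 for every generalised eigenvector v of λ).

  λ = -5: largest Jordan block has size 2, contributing (x + 5)^2

So m_A(x) = (x + 5)^2 = x^2 + 10*x + 25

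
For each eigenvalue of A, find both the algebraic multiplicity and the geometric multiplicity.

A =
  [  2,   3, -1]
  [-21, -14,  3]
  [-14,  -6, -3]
λ = -5: alg = 3, geom = 2

Step 1 — factor the characteristic polynomial to read off the algebraic multiplicities:
  χ_A(x) = (x + 5)^3

Step 2 — compute geometric multiplicities via the rank-nullity identity g(λ) = n − rank(A − λI):
  rank(A − (-5)·I) = 1, so dim ker(A − (-5)·I) = n − 1 = 2

Summary:
  λ = -5: algebraic multiplicity = 3, geometric multiplicity = 2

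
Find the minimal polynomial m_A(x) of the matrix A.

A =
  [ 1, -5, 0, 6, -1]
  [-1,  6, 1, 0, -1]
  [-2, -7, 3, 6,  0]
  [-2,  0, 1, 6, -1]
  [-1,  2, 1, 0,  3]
x^3 - 11*x^2 + 40*x - 48

The characteristic polynomial is χ_A(x) = (x - 4)^4*(x - 3), so the eigenvalues are known. The minimal polynomial is
  m_A(x) = Π_λ (x − λ)^{k_λ}
where k_λ is the size of the *largest* Jordan block for λ (equivalently, the smallest k with (A − λI)^k v = 0 for every generalised eigenvector v of λ).

  λ = 3: largest Jordan block has size 1, contributing (x − 3)
  λ = 4: largest Jordan block has size 2, contributing (x − 4)^2

So m_A(x) = (x - 4)^2*(x - 3) = x^3 - 11*x^2 + 40*x - 48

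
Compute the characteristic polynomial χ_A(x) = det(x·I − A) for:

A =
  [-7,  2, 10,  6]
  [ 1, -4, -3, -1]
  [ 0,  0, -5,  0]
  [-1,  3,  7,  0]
x^4 + 16*x^3 + 90*x^2 + 200*x + 125

Expanding det(x·I − A) (e.g. by cofactor expansion or by noting that A is similar to its Jordan form J, which has the same characteristic polynomial as A) gives
  χ_A(x) = x^4 + 16*x^3 + 90*x^2 + 200*x + 125
which factors as (x + 1)*(x + 5)^3. The eigenvalues (with algebraic multiplicities) are λ = -5 with multiplicity 3, λ = -1 with multiplicity 1.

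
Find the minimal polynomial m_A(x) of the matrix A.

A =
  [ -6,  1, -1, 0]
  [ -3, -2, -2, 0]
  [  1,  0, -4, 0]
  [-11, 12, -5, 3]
x^4 + 9*x^3 + 12*x^2 - 80*x - 192

The characteristic polynomial is χ_A(x) = (x - 3)*(x + 4)^3, so the eigenvalues are known. The minimal polynomial is
  m_A(x) = Π_λ (x − λ)^{k_λ}
where k_λ is the size of the *largest* Jordan block for λ (equivalently, the smallest k with (A − λI)^k v = 0 for every generalised eigenvector v of λ).

  λ = -4: largest Jordan block has size 3, contributing (x + 4)^3
  λ = 3: largest Jordan block has size 1, contributing (x − 3)

So m_A(x) = (x - 3)*(x + 4)^3 = x^4 + 9*x^3 + 12*x^2 - 80*x - 192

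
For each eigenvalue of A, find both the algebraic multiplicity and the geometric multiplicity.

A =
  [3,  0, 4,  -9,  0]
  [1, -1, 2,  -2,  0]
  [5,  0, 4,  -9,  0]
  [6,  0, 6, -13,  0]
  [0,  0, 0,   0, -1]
λ = -4: alg = 1, geom = 1; λ = -1: alg = 4, geom = 2

Step 1 — factor the characteristic polynomial to read off the algebraic multiplicities:
  χ_A(x) = (x + 1)^4*(x + 4)

Step 2 — compute geometric multiplicities via the rank-nullity identity g(λ) = n − rank(A − λI):
  rank(A − (-4)·I) = 4, so dim ker(A − (-4)·I) = n − 4 = 1
  rank(A − (-1)·I) = 3, so dim ker(A − (-1)·I) = n − 3 = 2

Summary:
  λ = -4: algebraic multiplicity = 1, geometric multiplicity = 1
  λ = -1: algebraic multiplicity = 4, geometric multiplicity = 2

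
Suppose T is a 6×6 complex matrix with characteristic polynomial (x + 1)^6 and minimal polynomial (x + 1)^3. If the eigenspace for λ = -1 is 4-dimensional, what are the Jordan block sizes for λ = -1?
Block sizes for λ = -1: [3, 1, 1, 1]

Step 1 — from the characteristic polynomial, algebraic multiplicity of λ = -1 is 6. From dim ker(T − (-1)·I) = 4, there are exactly 4 Jordan blocks for λ = -1.
Step 2 — from the minimal polynomial, the factor (x + 1)^3 tells us the largest block for λ = -1 has size 3.
Step 3 — with total size 6, 4 blocks, and largest block 3, the block sizes (in nonincreasing order) are [3, 1, 1, 1].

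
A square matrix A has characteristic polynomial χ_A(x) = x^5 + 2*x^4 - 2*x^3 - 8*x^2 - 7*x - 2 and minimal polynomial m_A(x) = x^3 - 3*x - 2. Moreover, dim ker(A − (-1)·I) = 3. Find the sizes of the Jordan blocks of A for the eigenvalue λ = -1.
Block sizes for λ = -1: [2, 1, 1]

Step 1 — from the characteristic polynomial, algebraic multiplicity of λ = -1 is 4. From dim ker(A − (-1)·I) = 3, there are exactly 3 Jordan blocks for λ = -1.
Step 2 — from the minimal polynomial, the factor (x + 1)^2 tells us the largest block for λ = -1 has size 2.
Step 3 — with total size 4, 3 blocks, and largest block 2, the block sizes (in nonincreasing order) are [2, 1, 1].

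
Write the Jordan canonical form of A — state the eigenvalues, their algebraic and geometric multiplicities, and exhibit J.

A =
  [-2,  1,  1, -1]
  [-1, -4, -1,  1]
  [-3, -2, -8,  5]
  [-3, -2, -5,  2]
J_3(-3) ⊕ J_1(-3)

The characteristic polynomial is
  det(x·I − A) = x^4 + 12*x^3 + 54*x^2 + 108*x + 81 = (x + 3)^4

Eigenvalues and multiplicities (the geometric multiplicity of λ is n − rank(A − λI), which equals the number of Jordan blocks for λ):
  λ = -3: algebraic multiplicity = 4, geometric multiplicity = 2

Determining the block sizes for each eigenvalue:
  λ = -3: with am = 4 and gm = 2, the partition is not yet determined (e.g. several partitions of 4 into 2 parts exist). Let N = A − (-3)·I. Computing rank(N^1) = 2, rank(N^2) = 1, rank(N^3) = 0; the number of blocks of size ≥ j is rank(N^{j−1}) − rank(N^j), giving [2, 1, 1]. So we have 1 block(s) of size 3, 1 block(s) of size 1 → block sizes [3, 1]

Assembling the blocks gives a Jordan form
J =
  [-3,  1,  0,  0]
  [ 0, -3,  1,  0]
  [ 0,  0, -3,  0]
  [ 0,  0,  0, -3]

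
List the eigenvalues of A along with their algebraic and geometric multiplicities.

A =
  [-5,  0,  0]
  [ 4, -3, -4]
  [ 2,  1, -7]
λ = -5: alg = 3, geom = 2

Step 1 — factor the characteristic polynomial to read off the algebraic multiplicities:
  χ_A(x) = (x + 5)^3

Step 2 — compute geometric multiplicities via the rank-nullity identity g(λ) = n − rank(A − λI):
  rank(A − (-5)·I) = 1, so dim ker(A − (-5)·I) = n − 1 = 2

Summary:
  λ = -5: algebraic multiplicity = 3, geometric multiplicity = 2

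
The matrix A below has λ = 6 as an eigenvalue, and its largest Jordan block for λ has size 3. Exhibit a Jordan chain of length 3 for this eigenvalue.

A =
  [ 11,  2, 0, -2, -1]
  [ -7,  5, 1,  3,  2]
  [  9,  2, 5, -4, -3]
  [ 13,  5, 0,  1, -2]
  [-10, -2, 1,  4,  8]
A Jordan chain for λ = 6 of length 3:
v_1 = (-5, 0, 0, -15, 5)ᵀ
v_2 = (5, -7, 9, 13, -10)ᵀ
v_3 = (1, 0, 0, 0, 0)ᵀ

Let N = A − (6)·I. We want v_3 with N^3 v_3 = 0 but N^2 v_3 ≠ 0; then v_{j-1} := N · v_j for j = 3, …, 2.

Pick v_3 = (1, 0, 0, 0, 0)ᵀ.
Then v_2 = N · v_3 = (5, -7, 9, 13, -10)ᵀ.
Then v_1 = N · v_2 = (-5, 0, 0, -15, 5)ᵀ.

Sanity check: (A − (6)·I) v_1 = (0, 0, 0, 0, 0)ᵀ = 0. ✓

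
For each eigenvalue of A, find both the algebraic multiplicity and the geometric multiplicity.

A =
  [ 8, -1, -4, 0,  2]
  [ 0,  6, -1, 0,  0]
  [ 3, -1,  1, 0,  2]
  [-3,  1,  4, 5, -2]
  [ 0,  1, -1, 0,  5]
λ = 5: alg = 5, geom = 3

Step 1 — factor the characteristic polynomial to read off the algebraic multiplicities:
  χ_A(x) = (x - 5)^5

Step 2 — compute geometric multiplicities via the rank-nullity identity g(λ) = n − rank(A − λI):
  rank(A − (5)·I) = 2, so dim ker(A − (5)·I) = n − 2 = 3

Summary:
  λ = 5: algebraic multiplicity = 5, geometric multiplicity = 3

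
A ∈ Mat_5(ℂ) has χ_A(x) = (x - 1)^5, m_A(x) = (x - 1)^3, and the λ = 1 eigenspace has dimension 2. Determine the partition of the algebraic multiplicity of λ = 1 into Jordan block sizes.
Block sizes for λ = 1: [3, 2]

Step 1 — from the characteristic polynomial, algebraic multiplicity of λ = 1 is 5. From dim ker(A − (1)·I) = 2, there are exactly 2 Jordan blocks for λ = 1.
Step 2 — from the minimal polynomial, the factor (x − 1)^3 tells us the largest block for λ = 1 has size 3.
Step 3 — with total size 5, 2 blocks, and largest block 3, the block sizes (in nonincreasing order) are [3, 2].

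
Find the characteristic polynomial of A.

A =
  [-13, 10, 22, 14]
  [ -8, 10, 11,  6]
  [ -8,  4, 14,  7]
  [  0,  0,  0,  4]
x^4 - 15*x^3 + 84*x^2 - 208*x + 192

Expanding det(x·I − A) (e.g. by cofactor expansion or by noting that A is similar to its Jordan form J, which has the same characteristic polynomial as A) gives
  χ_A(x) = x^4 - 15*x^3 + 84*x^2 - 208*x + 192
which factors as (x - 4)^3*(x - 3). The eigenvalues (with algebraic multiplicities) are λ = 3 with multiplicity 1, λ = 4 with multiplicity 3.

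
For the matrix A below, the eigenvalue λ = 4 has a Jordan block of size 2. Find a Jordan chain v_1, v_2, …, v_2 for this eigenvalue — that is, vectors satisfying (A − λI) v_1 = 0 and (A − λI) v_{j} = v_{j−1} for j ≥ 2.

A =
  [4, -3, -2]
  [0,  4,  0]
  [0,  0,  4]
A Jordan chain for λ = 4 of length 2:
v_1 = (-3, 0, 0)ᵀ
v_2 = (0, 1, 0)ᵀ

Let N = A − (4)·I. We want v_2 with N^2 v_2 = 0 but N^1 v_2 ≠ 0; then v_{j-1} := N · v_j for j = 2, …, 2.

Pick v_2 = (0, 1, 0)ᵀ.
Then v_1 = N · v_2 = (-3, 0, 0)ᵀ.

Sanity check: (A − (4)·I) v_1 = (0, 0, 0)ᵀ = 0. ✓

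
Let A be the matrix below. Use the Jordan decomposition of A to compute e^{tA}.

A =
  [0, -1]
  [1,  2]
e^{tA} =
  [-t*exp(t) + exp(t), -t*exp(t)]
  [t*exp(t), t*exp(t) + exp(t)]

Strategy: write A = P · J · P⁻¹ where J is a Jordan canonical form, so e^{tA} = P · e^{tJ} · P⁻¹, and e^{tJ} can be computed block-by-block.

A has Jordan form
J =
  [1, 1]
  [0, 1]
(up to reordering of blocks).

Per-block formulas:
  For a 2×2 Jordan block J_2(1): exp(t · J_2(1)) = e^(1t)·(I + t·N), where N is the 2×2 nilpotent shift.

After assembling e^{tJ} and conjugating by P, we get:

e^{tA} =
  [-t*exp(t) + exp(t), -t*exp(t)]
  [t*exp(t), t*exp(t) + exp(t)]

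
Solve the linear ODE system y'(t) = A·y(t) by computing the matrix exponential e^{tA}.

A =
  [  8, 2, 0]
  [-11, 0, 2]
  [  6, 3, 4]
e^{tA} =
  [-3*t^2*exp(4*t) + 4*t*exp(4*t) + exp(4*t), 2*t*exp(4*t), 2*t^2*exp(4*t)]
  [6*t^2*exp(4*t) - 11*t*exp(4*t), -4*t*exp(4*t) + exp(4*t), -4*t^2*exp(4*t) + 2*t*exp(4*t)]
  [-9*t^2*exp(4*t)/2 + 6*t*exp(4*t), 3*t*exp(4*t), 3*t^2*exp(4*t) + exp(4*t)]

Strategy: write A = P · J · P⁻¹ where J is a Jordan canonical form, so e^{tA} = P · e^{tJ} · P⁻¹, and e^{tJ} can be computed block-by-block.

A has Jordan form
J =
  [4, 1, 0]
  [0, 4, 1]
  [0, 0, 4]
(up to reordering of blocks).

Per-block formulas:
  For a 3×3 Jordan block J_3(4): exp(t · J_3(4)) = e^(4t)·(I + t·N + (t^2/2)·N^2), where N is the 3×3 nilpotent shift.

After assembling e^{tJ} and conjugating by P, we get:

e^{tA} =
  [-3*t^2*exp(4*t) + 4*t*exp(4*t) + exp(4*t), 2*t*exp(4*t), 2*t^2*exp(4*t)]
  [6*t^2*exp(4*t) - 11*t*exp(4*t), -4*t*exp(4*t) + exp(4*t), -4*t^2*exp(4*t) + 2*t*exp(4*t)]
  [-9*t^2*exp(4*t)/2 + 6*t*exp(4*t), 3*t*exp(4*t), 3*t^2*exp(4*t) + exp(4*t)]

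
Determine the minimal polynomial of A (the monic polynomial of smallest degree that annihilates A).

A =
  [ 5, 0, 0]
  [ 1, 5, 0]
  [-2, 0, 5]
x^2 - 10*x + 25

The characteristic polynomial is χ_A(x) = (x - 5)^3, so the eigenvalues are known. The minimal polynomial is
  m_A(x) = Π_λ (x − λ)^{k_λ}
where k_λ is the size of the *largest* Jordan block for λ (equivalently, the smallest k with (A − λI)^k v = 0 for every generalised eigenvector v of λ).

  λ = 5: largest Jordan block has size 2, contributing (x − 5)^2

So m_A(x) = (x - 5)^2 = x^2 - 10*x + 25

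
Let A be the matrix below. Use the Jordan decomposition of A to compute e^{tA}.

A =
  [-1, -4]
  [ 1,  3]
e^{tA} =
  [-2*t*exp(t) + exp(t), -4*t*exp(t)]
  [t*exp(t), 2*t*exp(t) + exp(t)]

Strategy: write A = P · J · P⁻¹ where J is a Jordan canonical form, so e^{tA} = P · e^{tJ} · P⁻¹, and e^{tJ} can be computed block-by-block.

A has Jordan form
J =
  [1, 1]
  [0, 1]
(up to reordering of blocks).

Per-block formulas:
  For a 2×2 Jordan block J_2(1): exp(t · J_2(1)) = e^(1t)·(I + t·N), where N is the 2×2 nilpotent shift.

After assembling e^{tJ} and conjugating by P, we get:

e^{tA} =
  [-2*t*exp(t) + exp(t), -4*t*exp(t)]
  [t*exp(t), 2*t*exp(t) + exp(t)]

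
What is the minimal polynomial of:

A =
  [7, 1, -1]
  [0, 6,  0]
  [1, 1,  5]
x^2 - 12*x + 36

The characteristic polynomial is χ_A(x) = (x - 6)^3, so the eigenvalues are known. The minimal polynomial is
  m_A(x) = Π_λ (x − λ)^{k_λ}
where k_λ is the size of the *largest* Jordan block for λ (equivalently, the smallest k with (A − λI)^k v = 0 for every generalised eigenvector v of λ).

  λ = 6: largest Jordan block has size 2, contributing (x − 6)^2

So m_A(x) = (x - 6)^2 = x^2 - 12*x + 36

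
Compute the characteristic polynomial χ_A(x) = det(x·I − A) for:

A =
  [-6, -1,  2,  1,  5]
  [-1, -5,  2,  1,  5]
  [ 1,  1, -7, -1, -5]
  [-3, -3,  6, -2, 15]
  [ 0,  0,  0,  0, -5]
x^5 + 25*x^4 + 250*x^3 + 1250*x^2 + 3125*x + 3125

Expanding det(x·I − A) (e.g. by cofactor expansion or by noting that A is similar to its Jordan form J, which has the same characteristic polynomial as A) gives
  χ_A(x) = x^5 + 25*x^4 + 250*x^3 + 1250*x^2 + 3125*x + 3125
which factors as (x + 5)^5. The eigenvalues (with algebraic multiplicities) are λ = -5 with multiplicity 5.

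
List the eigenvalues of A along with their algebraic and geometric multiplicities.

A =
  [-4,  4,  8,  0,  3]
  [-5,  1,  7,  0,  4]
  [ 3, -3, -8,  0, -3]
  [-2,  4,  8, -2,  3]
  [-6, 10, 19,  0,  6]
λ = -2: alg = 4, geom = 2; λ = 1: alg = 1, geom = 1

Step 1 — factor the characteristic polynomial to read off the algebraic multiplicities:
  χ_A(x) = (x - 1)*(x + 2)^4

Step 2 — compute geometric multiplicities via the rank-nullity identity g(λ) = n − rank(A − λI):
  rank(A − (-2)·I) = 3, so dim ker(A − (-2)·I) = n − 3 = 2
  rank(A − (1)·I) = 4, so dim ker(A − (1)·I) = n − 4 = 1

Summary:
  λ = -2: algebraic multiplicity = 4, geometric multiplicity = 2
  λ = 1: algebraic multiplicity = 1, geometric multiplicity = 1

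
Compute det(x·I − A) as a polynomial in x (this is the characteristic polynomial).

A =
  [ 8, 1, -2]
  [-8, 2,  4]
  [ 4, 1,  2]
x^3 - 12*x^2 + 48*x - 64

Expanding det(x·I − A) (e.g. by cofactor expansion or by noting that A is similar to its Jordan form J, which has the same characteristic polynomial as A) gives
  χ_A(x) = x^3 - 12*x^2 + 48*x - 64
which factors as (x - 4)^3. The eigenvalues (with algebraic multiplicities) are λ = 4 with multiplicity 3.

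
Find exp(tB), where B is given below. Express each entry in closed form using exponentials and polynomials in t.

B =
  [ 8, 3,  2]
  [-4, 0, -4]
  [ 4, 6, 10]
e^{tB} =
  [2*t*exp(6*t) + exp(6*t), 3*t*exp(6*t), 2*t*exp(6*t)]
  [-4*t*exp(6*t), -6*t*exp(6*t) + exp(6*t), -4*t*exp(6*t)]
  [4*t*exp(6*t), 6*t*exp(6*t), 4*t*exp(6*t) + exp(6*t)]

Strategy: write B = P · J · P⁻¹ where J is a Jordan canonical form, so e^{tB} = P · e^{tJ} · P⁻¹, and e^{tJ} can be computed block-by-block.

B has Jordan form
J =
  [6, 1, 0]
  [0, 6, 0]
  [0, 0, 6]
(up to reordering of blocks).

Per-block formulas:
  For a 1×1 block at λ = 6: exp(t · [6]) = [e^(6t)].
  For a 2×2 Jordan block J_2(6): exp(t · J_2(6)) = e^(6t)·(I + t·N), where N is the 2×2 nilpotent shift.

After assembling e^{tJ} and conjugating by P, we get:

e^{tB} =
  [2*t*exp(6*t) + exp(6*t), 3*t*exp(6*t), 2*t*exp(6*t)]
  [-4*t*exp(6*t), -6*t*exp(6*t) + exp(6*t), -4*t*exp(6*t)]
  [4*t*exp(6*t), 6*t*exp(6*t), 4*t*exp(6*t) + exp(6*t)]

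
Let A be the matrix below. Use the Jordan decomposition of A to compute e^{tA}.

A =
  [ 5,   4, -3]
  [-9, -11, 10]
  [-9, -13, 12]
e^{tA} =
  [3*t*exp(2*t) + exp(2*t), -t^2*exp(2*t)/2 + 4*t*exp(2*t), t^2*exp(2*t)/2 - 3*t*exp(2*t)]
  [-9*t*exp(2*t), 3*t^2*exp(2*t)/2 - 13*t*exp(2*t) + exp(2*t), -3*t^2*exp(2*t)/2 + 10*t*exp(2*t)]
  [-9*t*exp(2*t), 3*t^2*exp(2*t)/2 - 13*t*exp(2*t), -3*t^2*exp(2*t)/2 + 10*t*exp(2*t) + exp(2*t)]

Strategy: write A = P · J · P⁻¹ where J is a Jordan canonical form, so e^{tA} = P · e^{tJ} · P⁻¹, and e^{tJ} can be computed block-by-block.

A has Jordan form
J =
  [2, 1, 0]
  [0, 2, 1]
  [0, 0, 2]
(up to reordering of blocks).

Per-block formulas:
  For a 3×3 Jordan block J_3(2): exp(t · J_3(2)) = e^(2t)·(I + t·N + (t^2/2)·N^2), where N is the 3×3 nilpotent shift.

After assembling e^{tJ} and conjugating by P, we get:

e^{tA} =
  [3*t*exp(2*t) + exp(2*t), -t^2*exp(2*t)/2 + 4*t*exp(2*t), t^2*exp(2*t)/2 - 3*t*exp(2*t)]
  [-9*t*exp(2*t), 3*t^2*exp(2*t)/2 - 13*t*exp(2*t) + exp(2*t), -3*t^2*exp(2*t)/2 + 10*t*exp(2*t)]
  [-9*t*exp(2*t), 3*t^2*exp(2*t)/2 - 13*t*exp(2*t), -3*t^2*exp(2*t)/2 + 10*t*exp(2*t) + exp(2*t)]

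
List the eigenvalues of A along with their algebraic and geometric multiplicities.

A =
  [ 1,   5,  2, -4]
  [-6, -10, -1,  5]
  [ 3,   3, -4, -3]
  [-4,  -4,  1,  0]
λ = -4: alg = 3, geom = 1; λ = -1: alg = 1, geom = 1

Step 1 — factor the characteristic polynomial to read off the algebraic multiplicities:
  χ_A(x) = (x + 1)*(x + 4)^3

Step 2 — compute geometric multiplicities via the rank-nullity identity g(λ) = n − rank(A − λI):
  rank(A − (-4)·I) = 3, so dim ker(A − (-4)·I) = n − 3 = 1
  rank(A − (-1)·I) = 3, so dim ker(A − (-1)·I) = n − 3 = 1

Summary:
  λ = -4: algebraic multiplicity = 3, geometric multiplicity = 1
  λ = -1: algebraic multiplicity = 1, geometric multiplicity = 1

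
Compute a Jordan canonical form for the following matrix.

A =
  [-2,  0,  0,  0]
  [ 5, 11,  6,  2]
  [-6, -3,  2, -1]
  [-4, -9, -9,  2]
J_1(-2) ⊕ J_2(5) ⊕ J_1(5)

The characteristic polynomial is
  det(x·I − A) = x^4 - 13*x^3 + 45*x^2 + 25*x - 250 = (x - 5)^3*(x + 2)

Eigenvalues and multiplicities (the geometric multiplicity of λ is n − rank(A − λI), which equals the number of Jordan blocks for λ):
  λ = -2: algebraic multiplicity = 1, geometric multiplicity = 1
  λ = 5: algebraic multiplicity = 3, geometric multiplicity = 2

Determining the block sizes for each eigenvalue:
  λ = -2: one block (gm = 1), so the single block has size am = 1 → block sizes [1]
  λ = 5: 2 blocks summing to 3 forces exactly one block of size 2 and the rest size 1 → block sizes [2, 1]

Assembling the blocks gives a Jordan form
J =
  [-2, 0, 0, 0]
  [ 0, 5, 1, 0]
  [ 0, 0, 5, 0]
  [ 0, 0, 0, 5]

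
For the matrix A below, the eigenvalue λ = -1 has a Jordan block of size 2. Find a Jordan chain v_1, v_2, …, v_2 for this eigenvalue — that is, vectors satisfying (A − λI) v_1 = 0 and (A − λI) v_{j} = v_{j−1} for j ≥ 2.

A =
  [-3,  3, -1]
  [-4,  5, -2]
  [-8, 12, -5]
A Jordan chain for λ = -1 of length 2:
v_1 = (-2, -4, -8)ᵀ
v_2 = (1, 0, 0)ᵀ

Let N = A − (-1)·I. We want v_2 with N^2 v_2 = 0 but N^1 v_2 ≠ 0; then v_{j-1} := N · v_j for j = 2, …, 2.

Pick v_2 = (1, 0, 0)ᵀ.
Then v_1 = N · v_2 = (-2, -4, -8)ᵀ.

Sanity check: (A − (-1)·I) v_1 = (0, 0, 0)ᵀ = 0. ✓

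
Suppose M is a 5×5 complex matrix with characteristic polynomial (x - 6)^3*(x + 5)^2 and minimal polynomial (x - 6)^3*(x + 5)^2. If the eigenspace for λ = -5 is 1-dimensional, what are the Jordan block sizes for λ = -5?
Block sizes for λ = -5: [2]

Step 1 — from the characteristic polynomial, algebraic multiplicity of λ = -5 is 2. From dim ker(M − (-5)·I) = 1, there are exactly 1 Jordan blocks for λ = -5.
Step 2 — from the minimal polynomial, the factor (x + 5)^2 tells us the largest block for λ = -5 has size 2.
Step 3 — with total size 2, 1 blocks, and largest block 2, the block sizes (in nonincreasing order) are [2].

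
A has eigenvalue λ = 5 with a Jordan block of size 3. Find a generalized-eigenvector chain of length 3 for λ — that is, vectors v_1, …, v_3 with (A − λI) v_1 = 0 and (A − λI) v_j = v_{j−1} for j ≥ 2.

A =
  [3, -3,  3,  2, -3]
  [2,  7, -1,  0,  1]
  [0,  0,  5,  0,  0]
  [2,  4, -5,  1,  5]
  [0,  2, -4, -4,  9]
A Jordan chain for λ = 5 of length 3:
v_1 = (2, 0, 0, -4, -4)ᵀ
v_2 = (-2, 2, 0, 2, 0)ᵀ
v_3 = (1, 0, 0, 0, 0)ᵀ

Let N = A − (5)·I. We want v_3 with N^3 v_3 = 0 but N^2 v_3 ≠ 0; then v_{j-1} := N · v_j for j = 3, …, 2.

Pick v_3 = (1, 0, 0, 0, 0)ᵀ.
Then v_2 = N · v_3 = (-2, 2, 0, 2, 0)ᵀ.
Then v_1 = N · v_2 = (2, 0, 0, -4, -4)ᵀ.

Sanity check: (A − (5)·I) v_1 = (0, 0, 0, 0, 0)ᵀ = 0. ✓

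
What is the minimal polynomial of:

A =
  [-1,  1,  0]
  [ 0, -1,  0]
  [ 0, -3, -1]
x^2 + 2*x + 1

The characteristic polynomial is χ_A(x) = (x + 1)^3, so the eigenvalues are known. The minimal polynomial is
  m_A(x) = Π_λ (x − λ)^{k_λ}
where k_λ is the size of the *largest* Jordan block for λ (equivalently, the smallest k with (A − λI)^k v = 0 for every generalised eigenvector v of λ).

  λ = -1: largest Jordan block has size 2, contributing (x + 1)^2

So m_A(x) = (x + 1)^2 = x^2 + 2*x + 1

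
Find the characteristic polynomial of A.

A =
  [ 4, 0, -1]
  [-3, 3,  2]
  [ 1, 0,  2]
x^3 - 9*x^2 + 27*x - 27

Expanding det(x·I − A) (e.g. by cofactor expansion or by noting that A is similar to its Jordan form J, which has the same characteristic polynomial as A) gives
  χ_A(x) = x^3 - 9*x^2 + 27*x - 27
which factors as (x - 3)^3. The eigenvalues (with algebraic multiplicities) are λ = 3 with multiplicity 3.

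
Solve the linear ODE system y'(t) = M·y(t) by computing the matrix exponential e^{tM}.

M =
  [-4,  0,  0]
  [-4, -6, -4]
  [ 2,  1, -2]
e^{tM} =
  [exp(-4*t), 0, 0]
  [-4*t*exp(-4*t), -2*t*exp(-4*t) + exp(-4*t), -4*t*exp(-4*t)]
  [2*t*exp(-4*t), t*exp(-4*t), 2*t*exp(-4*t) + exp(-4*t)]

Strategy: write M = P · J · P⁻¹ where J is a Jordan canonical form, so e^{tM} = P · e^{tJ} · P⁻¹, and e^{tJ} can be computed block-by-block.

M has Jordan form
J =
  [-4,  1,  0]
  [ 0, -4,  0]
  [ 0,  0, -4]
(up to reordering of blocks).

Per-block formulas:
  For a 1×1 block at λ = -4: exp(t · [-4]) = [e^(-4t)].
  For a 2×2 Jordan block J_2(-4): exp(t · J_2(-4)) = e^(-4t)·(I + t·N), where N is the 2×2 nilpotent shift.

After assembling e^{tJ} and conjugating by P, we get:

e^{tM} =
  [exp(-4*t), 0, 0]
  [-4*t*exp(-4*t), -2*t*exp(-4*t) + exp(-4*t), -4*t*exp(-4*t)]
  [2*t*exp(-4*t), t*exp(-4*t), 2*t*exp(-4*t) + exp(-4*t)]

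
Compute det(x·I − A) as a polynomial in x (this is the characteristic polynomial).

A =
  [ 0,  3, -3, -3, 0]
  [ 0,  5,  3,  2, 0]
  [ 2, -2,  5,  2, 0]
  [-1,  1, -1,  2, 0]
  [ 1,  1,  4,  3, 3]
x^5 - 15*x^4 + 90*x^3 - 270*x^2 + 405*x - 243

Expanding det(x·I − A) (e.g. by cofactor expansion or by noting that A is similar to its Jordan form J, which has the same characteristic polynomial as A) gives
  χ_A(x) = x^5 - 15*x^4 + 90*x^3 - 270*x^2 + 405*x - 243
which factors as (x - 3)^5. The eigenvalues (with algebraic multiplicities) are λ = 3 with multiplicity 5.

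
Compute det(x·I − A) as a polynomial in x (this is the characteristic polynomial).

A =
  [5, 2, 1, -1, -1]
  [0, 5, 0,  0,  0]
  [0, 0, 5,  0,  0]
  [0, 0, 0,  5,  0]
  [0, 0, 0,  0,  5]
x^5 - 25*x^4 + 250*x^3 - 1250*x^2 + 3125*x - 3125

Expanding det(x·I − A) (e.g. by cofactor expansion or by noting that A is similar to its Jordan form J, which has the same characteristic polynomial as A) gives
  χ_A(x) = x^5 - 25*x^4 + 250*x^3 - 1250*x^2 + 3125*x - 3125
which factors as (x - 5)^5. The eigenvalues (with algebraic multiplicities) are λ = 5 with multiplicity 5.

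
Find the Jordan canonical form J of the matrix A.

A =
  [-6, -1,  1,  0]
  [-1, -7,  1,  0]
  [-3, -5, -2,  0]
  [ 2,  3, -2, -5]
J_3(-5) ⊕ J_1(-5)

The characteristic polynomial is
  det(x·I − A) = x^4 + 20*x^3 + 150*x^2 + 500*x + 625 = (x + 5)^4

Eigenvalues and multiplicities (the geometric multiplicity of λ is n − rank(A − λI), which equals the number of Jordan blocks for λ):
  λ = -5: algebraic multiplicity = 4, geometric multiplicity = 2

Determining the block sizes for each eigenvalue:
  λ = -5: with am = 4 and gm = 2, the partition is not yet determined (e.g. several partitions of 4 into 2 parts exist). Let N = A − (-5)·I. Computing rank(N^1) = 2, rank(N^2) = 1, rank(N^3) = 0; the number of blocks of size ≥ j is rank(N^{j−1}) − rank(N^j), giving [2, 1, 1]. So we have 1 block(s) of size 3, 1 block(s) of size 1 → block sizes [3, 1]

Assembling the blocks gives a Jordan form
J =
  [-5,  1,  0,  0]
  [ 0, -5,  1,  0]
  [ 0,  0, -5,  0]
  [ 0,  0,  0, -5]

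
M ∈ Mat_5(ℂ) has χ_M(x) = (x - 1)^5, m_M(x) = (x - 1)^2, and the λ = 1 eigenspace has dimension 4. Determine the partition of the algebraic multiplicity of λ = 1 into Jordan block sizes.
Block sizes for λ = 1: [2, 1, 1, 1]

Step 1 — from the characteristic polynomial, algebraic multiplicity of λ = 1 is 5. From dim ker(M − (1)·I) = 4, there are exactly 4 Jordan blocks for λ = 1.
Step 2 — from the minimal polynomial, the factor (x − 1)^2 tells us the largest block for λ = 1 has size 2.
Step 3 — with total size 5, 4 blocks, and largest block 2, the block sizes (in nonincreasing order) are [2, 1, 1, 1].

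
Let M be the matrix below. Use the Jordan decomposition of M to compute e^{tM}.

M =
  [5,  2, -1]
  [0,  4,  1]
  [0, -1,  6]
e^{tM} =
  [exp(5*t), -t^2*exp(5*t)/2 + 2*t*exp(5*t), t^2*exp(5*t)/2 - t*exp(5*t)]
  [0, -t*exp(5*t) + exp(5*t), t*exp(5*t)]
  [0, -t*exp(5*t), t*exp(5*t) + exp(5*t)]

Strategy: write M = P · J · P⁻¹ where J is a Jordan canonical form, so e^{tM} = P · e^{tJ} · P⁻¹, and e^{tJ} can be computed block-by-block.

M has Jordan form
J =
  [5, 1, 0]
  [0, 5, 1]
  [0, 0, 5]
(up to reordering of blocks).

Per-block formulas:
  For a 3×3 Jordan block J_3(5): exp(t · J_3(5)) = e^(5t)·(I + t·N + (t^2/2)·N^2), where N is the 3×3 nilpotent shift.

After assembling e^{tJ} and conjugating by P, we get:

e^{tM} =
  [exp(5*t), -t^2*exp(5*t)/2 + 2*t*exp(5*t), t^2*exp(5*t)/2 - t*exp(5*t)]
  [0, -t*exp(5*t) + exp(5*t), t*exp(5*t)]
  [0, -t*exp(5*t), t*exp(5*t) + exp(5*t)]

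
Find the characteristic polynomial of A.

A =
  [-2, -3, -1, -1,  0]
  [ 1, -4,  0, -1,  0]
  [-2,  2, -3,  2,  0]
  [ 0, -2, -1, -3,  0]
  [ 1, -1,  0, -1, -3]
x^5 + 15*x^4 + 90*x^3 + 270*x^2 + 405*x + 243

Expanding det(x·I − A) (e.g. by cofactor expansion or by noting that A is similar to its Jordan form J, which has the same characteristic polynomial as A) gives
  χ_A(x) = x^5 + 15*x^4 + 90*x^3 + 270*x^2 + 405*x + 243
which factors as (x + 3)^5. The eigenvalues (with algebraic multiplicities) are λ = -3 with multiplicity 5.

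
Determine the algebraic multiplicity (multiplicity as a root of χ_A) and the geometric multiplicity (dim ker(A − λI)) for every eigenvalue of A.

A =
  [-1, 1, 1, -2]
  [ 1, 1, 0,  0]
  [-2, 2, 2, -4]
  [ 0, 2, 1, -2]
λ = 0: alg = 4, geom = 2

Step 1 — factor the characteristic polynomial to read off the algebraic multiplicities:
  χ_A(x) = x^4

Step 2 — compute geometric multiplicities via the rank-nullity identity g(λ) = n − rank(A − λI):
  rank(A − (0)·I) = 2, so dim ker(A − (0)·I) = n − 2 = 2

Summary:
  λ = 0: algebraic multiplicity = 4, geometric multiplicity = 2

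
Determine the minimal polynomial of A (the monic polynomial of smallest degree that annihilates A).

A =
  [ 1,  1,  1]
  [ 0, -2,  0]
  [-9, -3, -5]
x^2 + 4*x + 4

The characteristic polynomial is χ_A(x) = (x + 2)^3, so the eigenvalues are known. The minimal polynomial is
  m_A(x) = Π_λ (x − λ)^{k_λ}
where k_λ is the size of the *largest* Jordan block for λ (equivalently, the smallest k with (A − λI)^k v = 0 for every generalised eigenvector v of λ).

  λ = -2: largest Jordan block has size 2, contributing (x + 2)^2

So m_A(x) = (x + 2)^2 = x^2 + 4*x + 4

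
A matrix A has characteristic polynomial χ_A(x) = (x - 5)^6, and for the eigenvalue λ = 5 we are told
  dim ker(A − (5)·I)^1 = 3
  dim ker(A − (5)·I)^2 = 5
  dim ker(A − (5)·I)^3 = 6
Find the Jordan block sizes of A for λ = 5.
Block sizes for λ = 5: [3, 2, 1]

From the dimensions of kernels of powers, the number of Jordan blocks of size at least j is d_j − d_{j−1} where d_j = dim ker(N^j) (with d_0 = 0). Computing the differences gives [3, 2, 1].
The number of blocks of size exactly k is (#blocks of size ≥ k) − (#blocks of size ≥ k + 1), so the partition is: 1 block(s) of size 1, 1 block(s) of size 2, 1 block(s) of size 3.
In nonincreasing order the block sizes are [3, 2, 1].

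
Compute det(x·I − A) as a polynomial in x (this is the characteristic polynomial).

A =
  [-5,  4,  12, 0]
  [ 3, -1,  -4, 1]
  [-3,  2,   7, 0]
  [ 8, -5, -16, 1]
x^4 - 2*x^3 + x^2

Expanding det(x·I − A) (e.g. by cofactor expansion or by noting that A is similar to its Jordan form J, which has the same characteristic polynomial as A) gives
  χ_A(x) = x^4 - 2*x^3 + x^2
which factors as x^2*(x - 1)^2. The eigenvalues (with algebraic multiplicities) are λ = 0 with multiplicity 2, λ = 1 with multiplicity 2.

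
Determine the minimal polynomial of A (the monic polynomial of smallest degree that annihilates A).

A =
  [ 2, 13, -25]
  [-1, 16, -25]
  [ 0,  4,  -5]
x^3 - 13*x^2 + 55*x - 75

The characteristic polynomial is χ_A(x) = (x - 5)^2*(x - 3), so the eigenvalues are known. The minimal polynomial is
  m_A(x) = Π_λ (x − λ)^{k_λ}
where k_λ is the size of the *largest* Jordan block for λ (equivalently, the smallest k with (A − λI)^k v = 0 for every generalised eigenvector v of λ).

  λ = 3: largest Jordan block has size 1, contributing (x − 3)
  λ = 5: largest Jordan block has size 2, contributing (x − 5)^2

So m_A(x) = (x - 5)^2*(x - 3) = x^3 - 13*x^2 + 55*x - 75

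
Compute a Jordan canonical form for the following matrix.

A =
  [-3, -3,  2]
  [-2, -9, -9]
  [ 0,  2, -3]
J_3(-5)

The characteristic polynomial is
  det(x·I − A) = x^3 + 15*x^2 + 75*x + 125 = (x + 5)^3

Eigenvalues and multiplicities (the geometric multiplicity of λ is n − rank(A − λI), which equals the number of Jordan blocks for λ):
  λ = -5: algebraic multiplicity = 3, geometric multiplicity = 1

Determining the block sizes for each eigenvalue:
  λ = -5: one block (gm = 1), so the single block has size am = 3 → block sizes [3]

Assembling the blocks gives a Jordan form
J =
  [-5,  1,  0]
  [ 0, -5,  1]
  [ 0,  0, -5]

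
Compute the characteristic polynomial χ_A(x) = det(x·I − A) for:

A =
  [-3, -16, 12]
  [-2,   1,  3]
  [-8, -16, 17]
x^3 - 15*x^2 + 75*x - 125

Expanding det(x·I − A) (e.g. by cofactor expansion or by noting that A is similar to its Jordan form J, which has the same characteristic polynomial as A) gives
  χ_A(x) = x^3 - 15*x^2 + 75*x - 125
which factors as (x - 5)^3. The eigenvalues (with algebraic multiplicities) are λ = 5 with multiplicity 3.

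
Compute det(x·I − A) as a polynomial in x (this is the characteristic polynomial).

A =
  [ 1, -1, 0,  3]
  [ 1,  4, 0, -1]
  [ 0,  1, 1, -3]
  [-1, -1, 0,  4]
x^4 - 10*x^3 + 36*x^2 - 54*x + 27

Expanding det(x·I − A) (e.g. by cofactor expansion or by noting that A is similar to its Jordan form J, which has the same characteristic polynomial as A) gives
  χ_A(x) = x^4 - 10*x^3 + 36*x^2 - 54*x + 27
which factors as (x - 3)^3*(x - 1). The eigenvalues (with algebraic multiplicities) are λ = 1 with multiplicity 1, λ = 3 with multiplicity 3.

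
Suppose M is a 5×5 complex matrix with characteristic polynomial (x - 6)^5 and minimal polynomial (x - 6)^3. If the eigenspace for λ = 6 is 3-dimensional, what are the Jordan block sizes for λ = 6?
Block sizes for λ = 6: [3, 1, 1]

Step 1 — from the characteristic polynomial, algebraic multiplicity of λ = 6 is 5. From dim ker(M − (6)·I) = 3, there are exactly 3 Jordan blocks for λ = 6.
Step 2 — from the minimal polynomial, the factor (x − 6)^3 tells us the largest block for λ = 6 has size 3.
Step 3 — with total size 5, 3 blocks, and largest block 3, the block sizes (in nonincreasing order) are [3, 1, 1].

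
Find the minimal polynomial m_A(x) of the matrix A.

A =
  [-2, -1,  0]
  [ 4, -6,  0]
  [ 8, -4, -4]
x^2 + 8*x + 16

The characteristic polynomial is χ_A(x) = (x + 4)^3, so the eigenvalues are known. The minimal polynomial is
  m_A(x) = Π_λ (x − λ)^{k_λ}
where k_λ is the size of the *largest* Jordan block for λ (equivalently, the smallest k with (A − λI)^k v = 0 for every generalised eigenvector v of λ).

  λ = -4: largest Jordan block has size 2, contributing (x + 4)^2

So m_A(x) = (x + 4)^2 = x^2 + 8*x + 16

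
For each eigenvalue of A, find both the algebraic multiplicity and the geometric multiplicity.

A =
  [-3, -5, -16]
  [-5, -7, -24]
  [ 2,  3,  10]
λ = 0: alg = 3, geom = 1

Step 1 — factor the characteristic polynomial to read off the algebraic multiplicities:
  χ_A(x) = x^3

Step 2 — compute geometric multiplicities via the rank-nullity identity g(λ) = n − rank(A − λI):
  rank(A − (0)·I) = 2, so dim ker(A − (0)·I) = n − 2 = 1

Summary:
  λ = 0: algebraic multiplicity = 3, geometric multiplicity = 1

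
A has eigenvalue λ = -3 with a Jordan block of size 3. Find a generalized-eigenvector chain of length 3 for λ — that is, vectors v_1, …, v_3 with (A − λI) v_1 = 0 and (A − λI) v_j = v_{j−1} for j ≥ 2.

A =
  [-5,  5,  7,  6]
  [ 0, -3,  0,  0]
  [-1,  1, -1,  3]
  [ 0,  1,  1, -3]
A Jordan chain for λ = -3 of length 3:
v_1 = (-3, 0, 0, -1)ᵀ
v_2 = (-2, 0, -1, 0)ᵀ
v_3 = (1, 0, 0, 0)ᵀ

Let N = A − (-3)·I. We want v_3 with N^3 v_3 = 0 but N^2 v_3 ≠ 0; then v_{j-1} := N · v_j for j = 3, …, 2.

Pick v_3 = (1, 0, 0, 0)ᵀ.
Then v_2 = N · v_3 = (-2, 0, -1, 0)ᵀ.
Then v_1 = N · v_2 = (-3, 0, 0, -1)ᵀ.

Sanity check: (A − (-3)·I) v_1 = (0, 0, 0, 0)ᵀ = 0. ✓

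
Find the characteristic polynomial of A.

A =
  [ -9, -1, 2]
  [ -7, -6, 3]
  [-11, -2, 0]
x^3 + 15*x^2 + 75*x + 125

Expanding det(x·I − A) (e.g. by cofactor expansion or by noting that A is similar to its Jordan form J, which has the same characteristic polynomial as A) gives
  χ_A(x) = x^3 + 15*x^2 + 75*x + 125
which factors as (x + 5)^3. The eigenvalues (with algebraic multiplicities) are λ = -5 with multiplicity 3.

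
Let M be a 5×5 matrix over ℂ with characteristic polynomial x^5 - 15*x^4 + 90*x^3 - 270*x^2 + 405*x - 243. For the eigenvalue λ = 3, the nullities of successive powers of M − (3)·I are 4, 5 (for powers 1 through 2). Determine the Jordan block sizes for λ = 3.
Block sizes for λ = 3: [2, 1, 1, 1]

From the dimensions of kernels of powers, the number of Jordan blocks of size at least j is d_j − d_{j−1} where d_j = dim ker(N^j) (with d_0 = 0). Computing the differences gives [4, 1].
The number of blocks of size exactly k is (#blocks of size ≥ k) − (#blocks of size ≥ k + 1), so the partition is: 3 block(s) of size 1, 1 block(s) of size 2.
In nonincreasing order the block sizes are [2, 1, 1, 1].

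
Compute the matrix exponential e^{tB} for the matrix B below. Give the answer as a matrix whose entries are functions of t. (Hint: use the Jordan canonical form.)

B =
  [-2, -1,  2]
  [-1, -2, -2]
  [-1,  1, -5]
e^{tB} =
  [t*exp(-3*t) + exp(-3*t), -t*exp(-3*t), 2*t*exp(-3*t)]
  [-t*exp(-3*t), t*exp(-3*t) + exp(-3*t), -2*t*exp(-3*t)]
  [-t*exp(-3*t), t*exp(-3*t), -2*t*exp(-3*t) + exp(-3*t)]

Strategy: write B = P · J · P⁻¹ where J is a Jordan canonical form, so e^{tB} = P · e^{tJ} · P⁻¹, and e^{tJ} can be computed block-by-block.

B has Jordan form
J =
  [-3,  1,  0]
  [ 0, -3,  0]
  [ 0,  0, -3]
(up to reordering of blocks).

Per-block formulas:
  For a 1×1 block at λ = -3: exp(t · [-3]) = [e^(-3t)].
  For a 2×2 Jordan block J_2(-3): exp(t · J_2(-3)) = e^(-3t)·(I + t·N), where N is the 2×2 nilpotent shift.

After assembling e^{tJ} and conjugating by P, we get:

e^{tB} =
  [t*exp(-3*t) + exp(-3*t), -t*exp(-3*t), 2*t*exp(-3*t)]
  [-t*exp(-3*t), t*exp(-3*t) + exp(-3*t), -2*t*exp(-3*t)]
  [-t*exp(-3*t), t*exp(-3*t), -2*t*exp(-3*t) + exp(-3*t)]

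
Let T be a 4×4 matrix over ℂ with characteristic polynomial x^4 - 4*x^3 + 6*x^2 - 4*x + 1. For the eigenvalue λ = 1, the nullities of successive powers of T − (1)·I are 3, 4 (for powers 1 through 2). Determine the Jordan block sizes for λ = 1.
Block sizes for λ = 1: [2, 1, 1]

From the dimensions of kernels of powers, the number of Jordan blocks of size at least j is d_j − d_{j−1} where d_j = dim ker(N^j) (with d_0 = 0). Computing the differences gives [3, 1].
The number of blocks of size exactly k is (#blocks of size ≥ k) − (#blocks of size ≥ k + 1), so the partition is: 2 block(s) of size 1, 1 block(s) of size 2.
In nonincreasing order the block sizes are [2, 1, 1].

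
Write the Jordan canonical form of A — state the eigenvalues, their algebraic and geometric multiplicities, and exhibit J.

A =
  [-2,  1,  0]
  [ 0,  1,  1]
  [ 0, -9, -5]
J_3(-2)

The characteristic polynomial is
  det(x·I − A) = x^3 + 6*x^2 + 12*x + 8 = (x + 2)^3

Eigenvalues and multiplicities (the geometric multiplicity of λ is n − rank(A − λI), which equals the number of Jordan blocks for λ):
  λ = -2: algebraic multiplicity = 3, geometric multiplicity = 1

Determining the block sizes for each eigenvalue:
  λ = -2: one block (gm = 1), so the single block has size am = 3 → block sizes [3]

Assembling the blocks gives a Jordan form
J =
  [-2,  1,  0]
  [ 0, -2,  1]
  [ 0,  0, -2]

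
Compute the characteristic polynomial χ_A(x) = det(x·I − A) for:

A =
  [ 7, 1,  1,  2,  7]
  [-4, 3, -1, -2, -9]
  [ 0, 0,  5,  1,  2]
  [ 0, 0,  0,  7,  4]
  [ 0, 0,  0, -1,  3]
x^5 - 25*x^4 + 250*x^3 - 1250*x^2 + 3125*x - 3125

Expanding det(x·I − A) (e.g. by cofactor expansion or by noting that A is similar to its Jordan form J, which has the same characteristic polynomial as A) gives
  χ_A(x) = x^5 - 25*x^4 + 250*x^3 - 1250*x^2 + 3125*x - 3125
which factors as (x - 5)^5. The eigenvalues (with algebraic multiplicities) are λ = 5 with multiplicity 5.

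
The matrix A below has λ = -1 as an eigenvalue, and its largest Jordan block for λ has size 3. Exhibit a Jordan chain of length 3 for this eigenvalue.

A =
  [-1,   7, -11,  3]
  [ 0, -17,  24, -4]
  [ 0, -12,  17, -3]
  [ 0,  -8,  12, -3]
A Jordan chain for λ = -1 of length 3:
v_1 = (-4, 0, 0, 0)ᵀ
v_2 = (7, -16, -12, -8)ᵀ
v_3 = (0, 1, 0, 0)ᵀ

Let N = A − (-1)·I. We want v_3 with N^3 v_3 = 0 but N^2 v_3 ≠ 0; then v_{j-1} := N · v_j for j = 3, …, 2.

Pick v_3 = (0, 1, 0, 0)ᵀ.
Then v_2 = N · v_3 = (7, -16, -12, -8)ᵀ.
Then v_1 = N · v_2 = (-4, 0, 0, 0)ᵀ.

Sanity check: (A − (-1)·I) v_1 = (0, 0, 0, 0)ᵀ = 0. ✓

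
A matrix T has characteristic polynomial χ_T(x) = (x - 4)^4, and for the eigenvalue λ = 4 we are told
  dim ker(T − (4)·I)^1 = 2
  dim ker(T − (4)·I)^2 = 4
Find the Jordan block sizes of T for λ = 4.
Block sizes for λ = 4: [2, 2]

From the dimensions of kernels of powers, the number of Jordan blocks of size at least j is d_j − d_{j−1} where d_j = dim ker(N^j) (with d_0 = 0). Computing the differences gives [2, 2].
The number of blocks of size exactly k is (#blocks of size ≥ k) − (#blocks of size ≥ k + 1), so the partition is: 2 block(s) of size 2.
In nonincreasing order the block sizes are [2, 2].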